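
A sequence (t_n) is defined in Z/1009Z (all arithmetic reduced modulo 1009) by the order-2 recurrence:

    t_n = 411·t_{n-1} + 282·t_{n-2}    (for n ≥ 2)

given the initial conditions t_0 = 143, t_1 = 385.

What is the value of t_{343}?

263

t_2 = 411·385 + 282·143 = 797
t_3 = 411·797 + 282·385 = 249
t_4 = 411·249 + 282·797 = 177
t_5 = 411·177 + 282·249 = 696
t_6 = 411·696 + 282·177 = 982
t_7 = 411·982 + 282·696 = 528
Continuing the recurrence:
  t_8 = 531;  t_9 = 870;  t_10 = 794;  t_11 = 580;  t_12 = 166;  t_13 = 725
  t_14 = 718;  t_15 = 93;  t_16 = 557;  t_17 = 885;  t_18 = 165;  t_19 = 559
  t_20 = 822;  t_21 = 61;  t_22 = 589;  t_23 = 977;  t_24 = 587;  t_25 = 163
  t_26 = 457;  t_27 = 714;  t_28 = 566;  t_29 = 104;  t_30 = 556;  t_31 = 549
  t_32 = 20;  t_33 = 589;  t_34 = 514;  t_35 = 995;  t_36 = 961;  t_37 = 540
  t_38 = 550;  t_39 = 964;  t_40 = 390;  t_41 = 286;  t_42 = 501;  t_43 = 7
  t_44 = 881;  t_45 = 825;  t_46 = 279;  t_47 = 223;  t_48 = 819;  t_49 = 940
  t_50 = 799;  t_51 = 177;  t_52 = 410;  t_53 = 480;  t_54 = 110;  t_55 = 968
  t_56 = 43;  t_57 = 57;  t_58 = 238;  t_59 = 884;  t_60 = 606;  t_61 = 917
  t_62 = 901;  t_63 = 298;  t_64 = 203;  t_65 = 984;  t_66 = 557;  t_67 = 906
  t_68 = 724;  t_69 = 124;  t_70 = 864;  t_71 = 598;  t_72 = 61;  t_73 = 988
  t_74 = 499;  t_75 = 394;  t_76 = 961;  t_77 = 570;  t_78 = 772;  t_79 = 775
  t_80 = 450;  t_81 = 909;  t_82 = 35;  t_83 = 311;  t_84 = 467;  t_85 = 146
  t_86 = 999;  t_87 = 738;  t_88 = 825;  t_89 = 313;  t_90 = 71;  t_91 = 403
  t_92 = 1008;  t_93 = 227;  t_94 = 187;  t_95 = 620;  t_96 = 818;  t_97 = 484
  t_98 = 775;  t_99 = 963;  t_100 = 871;  t_101 = 940;  t_102 = 328;  t_103 = 324
  t_104 = 653;  t_105 = 547;  t_106 = 318;  t_107 = 414;  t_108 = 517;  t_109 = 301
  t_110 = 102;  t_111 = 679;  t_112 = 88;  t_113 = 621;  t_114 = 554;  t_115 = 225
  t_116 = 489;  t_117 = 71;  t_118 = 594;  t_119 = 807;  t_120 = 739;  t_121 = 569
  t_122 = 315;  t_123 = 340;  t_124 = 536;  t_125 = 359;  t_126 = 37;  t_127 = 410
  t_128 = 351;  t_129 = 568;  t_130 = 469;  t_131 = 794;  t_132 = 506;  t_133 = 22
  t_134 = 384;  t_135 = 570;  t_136 = 507;  t_137 = 832;  t_138 = 606;  t_139 = 379
  t_140 = 754;  t_141 = 55;  t_142 = 136;  t_143 = 776;  t_144 = 102;  t_145 = 432
  t_146 = 480;  t_147 = 260;  t_148 = 60;  t_149 = 107;  t_150 = 357;  t_151 = 326
  t_152 = 572;  t_153 = 108;  t_154 = 865;  t_155 = 533;  t_156 = 871;  t_157 = 760
  t_158 = 5;  t_159 = 449;  t_160 = 293;  t_161 = 845;  t_162 = 87;  t_163 = 608
  t_164 = 983;  t_165 = 339;  t_166 = 827;  t_167 = 616;  t_168 = 52;  t_169 = 347
  t_170 = 886;  t_171 = 887;  t_172 = 937;  t_173 = 580;  t_174 = 132;  t_175 = 877
  t_176 = 125;  t_177 = 25;  t_178 = 120;  t_179 = 875;  t_180 = 964;  t_181 = 221
  t_182 = 448;  t_183 = 254;  t_184 = 678;  t_185 = 163;  t_186 = 894;  t_187 = 719
  t_188 = 739;  t_189 = 978;  t_190 = 920;  t_191 = 84;  t_192 = 345;  t_193 = 7
  t_194 = 276;  t_195 = 384;  t_196 = 559;  t_197 = 22;  t_198 = 195;  t_199 = 584
  t_200 = 386;  t_201 = 454;  t_202 = 818;  t_203 = 86;  t_204 = 655;  t_205 = 847
  t_206 = 75;  t_207 = 276;  t_208 = 389;  t_209 = 596;  t_210 = 495;  t_211 = 205
  t_212 = 856;  t_213 = 981;  t_214 = 841;  t_215 = 749;  t_216 = 141;  t_217 = 775
  t_218 = 92;  t_219 = 76;  t_220 = 676;  t_221 = 604;  t_222 = 970;  t_223 = 931
  t_224 = 331;  t_225 = 28;  t_226 = 923;  t_227 = 802;  t_228 = 652;  t_229 = 735
  t_230 = 620;  t_231 = 977;  t_232 = 248;  t_233 = 76;  t_234 = 272;  t_235 = 36
  t_236 = 690;  t_237 = 123;  t_238 = 955;  t_239 = 384;  t_240 = 327;  t_241 = 525
  t_242 = 244;  t_243 = 120;  t_244 = 75;  t_245 = 89;  t_246 = 216;  t_247 = 866
  t_248 = 121;  t_249 = 324;  t_250 = 801;  t_251 = 835;  t_252 = 1000;  t_253 = 710
  t_254 = 698;  t_255 = 760;  t_256 = 660;  t_257 = 251;  t_258 = 707;  t_259 = 137
  t_260 = 404;  t_261 = 860;  t_262 = 221;  t_263 = 381;  t_264 = 969;  t_265 = 192
  t_266 = 29;  t_267 = 478;  t_268 = 818;  t_269 = 800;  t_270 = 490;  t_271 = 183
  t_272 = 494;  t_273 = 372;  t_274 = 599;  t_275 = 970;  t_276 = 530;  t_277 = 996
  t_278 = 839;  t_279 = 121;  t_280 = 782;  t_281 = 356;  t_282 = 573;  t_283 = 907
  t_284 = 602;  t_285 = 714;  t_286 = 87;  t_287 = 999;  t_288 = 244;  t_289 = 600
  t_290 = 600;  t_291 = 92;  t_292 = 167;  t_293 = 744;  t_294 = 737;  t_295 = 143
  t_296 = 231;  t_297 = 61;  t_298 = 412;  t_299 = 878;  t_300 = 794;  t_301 = 818
  t_302 = 111;  t_303 = 840;  t_304 = 185;  t_305 = 125;  t_306 = 627;  t_307 = 337
  t_308 = 513;  t_309 = 150;  t_310 = 480;  t_311 = 447;  t_312 = 233;  t_313 = 846
  t_314 = 731;  t_315 = 207;  t_316 = 627;  t_317 = 254;  t_318 = 706;  t_319 = 572
  t_320 = 314;  t_321 = 775;  t_322 = 446;  t_323 = 274;  t_324 = 262;  t_325 = 303
  t_326 = 653;  t_327 = 679;  t_328 = 84;  t_329 = 995;  t_330 = 781;  t_331 = 217
  t_332 = 675;  t_333 = 604;  t_334 = 688;  t_335 = 55;  t_336 = 695;  t_337 = 473
  t_338 = 919;  t_339 = 541;  t_340 = 216;  t_341 = 187
t_342 = 411·187 + 282·216 = 545
t_343 = 411·545 + 282·187 = 263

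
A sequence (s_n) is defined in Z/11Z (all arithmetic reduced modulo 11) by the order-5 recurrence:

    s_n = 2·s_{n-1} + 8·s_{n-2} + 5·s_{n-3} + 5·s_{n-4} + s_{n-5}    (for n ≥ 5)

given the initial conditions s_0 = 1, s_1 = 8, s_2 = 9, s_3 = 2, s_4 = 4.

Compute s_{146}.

0

s_5 = 2·4 + 8·2 + 5·9 + 5·8 + 1·1 = 0
s_6 = 2·0 + 8·4 + 5·2 + 5·9 + 1·8 = 7
s_7 = 2·7 + 8·0 + 5·4 + 5·2 + 1·9 = 9
s_8 = 2·9 + 8·7 + 5·0 + 5·4 + 1·2 = 8
s_9 = 2·8 + 8·9 + 5·7 + 5·0 + 1·4 = 6
s_10 = 2·6 + 8·8 + 5·9 + 5·7 + 1·0 = 2
s_11 = 2·2 + 8·6 + 5·8 + 5·9 + 1·7 = 1
s_12 = 2·1 + 8·2 + 5·6 + 5·8 + 1·9 = 9
s_13 = 2·9 + 8·1 + 5·2 + 5·6 + 1·8 = 8
s_14 = 2·8 + 8·9 + 5·1 + 5·2 + 1·6 = 10
s_15 = 2·10 + 8·8 + 5·9 + 5·1 + 1·2 = 4
s_16 = 2·4 + 8·10 + 5·8 + 5·9 + 1·1 = 9
s_17 = 2·9 + 8·4 + 5·10 + 5·8 + 1·9 = 6
s_18 = 2·6 + 8·9 + 5·4 + 5·10 + 1·8 = 8
s_19 = 2·8 + 8·6 + 5·9 + 5·4 + 1·10 = 7
s_20 = 2·7 + 8·8 + 5·6 + 5·9 + 1·4 = 3
s_21 = 2·3 + 8·7 + 5·8 + 5·6 + 1·9 = 9
s_22 = 2·9 + 8·3 + 5·7 + 5·8 + 1·6 = 2
s_23 = 2·2 + 8·9 + 5·3 + 5·7 + 1·8 = 2
s_24 = 2·2 + 8·2 + 5·9 + 5·3 + 1·7 = 10
s_25 = 2·10 + 8·2 + 5·2 + 5·9 + 1·3 = 6
s_26 = 2·6 + 8·10 + 5·2 + 5·2 + 1·9 = 0
s_27 = 2·0 + 8·6 + 5·10 + 5·2 + 1·2 = 0
s_28 = 2·0 + 8·0 + 5·6 + 5·10 + 1·2 = 5
s_29 = 2·5 + 8·0 + 5·0 + 5·6 + 1·10 = 6
s_30 = 2·6 + 8·5 + 5·0 + 5·0 + 1·6 = 3
s_31 = 2·3 + 8·6 + 5·5 + 5·0 + 1·0 = 2
s_32 = 2·2 + 8·3 + 5·6 + 5·5 + 1·0 = 6
s_33 = 2·6 + 8·2 + 5·3 + 5·6 + 1·5 = 1
s_34 = 2·1 + 8·6 + 5·2 + 5·3 + 1·6 = 4
s_35 = 2·4 + 8·1 + 5·6 + 5·2 + 1·3 = 4
s_36 = 2·4 + 8·4 + 5·1 + 5·6 + 1·2 = 0
s_37 = 2·0 + 8·4 + 5·4 + 5·1 + 1·6 = 8
s_38 = 2·8 + 8·0 + 5·4 + 5·4 + 1·1 = 2
s_39 = 2·2 + 8·8 + 5·0 + 5·4 + 1·4 = 4
s_40 = 2·4 + 8·2 + 5·8 + 5·0 + 1·4 = 2
s_41 = 2·2 + 8·4 + 5·2 + 5·8 + 1·0 = 9
s_42 = 2·9 + 8·2 + 5·4 + 5·2 + 1·8 = 6
s_43 = 2·6 + 8·9 + 5·2 + 5·4 + 1·2 = 6
s_44 = 2·6 + 8·6 + 5·9 + 5·2 + 1·4 = 9
s_45 = 2·9 + 8·6 + 5·6 + 5·9 + 1·2 = 0
s_46 = 2·0 + 8·9 + 5·6 + 5·6 + 1·9 = 9
s_47 = 2·9 + 8·0 + 5·9 + 5·6 + 1·6 = 0
s_48 = 2·0 + 8·9 + 5·0 + 5·9 + 1·6 = 2
s_49 = 2·2 + 8·0 + 5·9 + 5·0 + 1·9 = 3
s_50 = 2·3 + 8·2 + 5·0 + 5·9 + 1·0 = 1
s_51 = 2·1 + 8·3 + 5·2 + 5·0 + 1·9 = 1
s_52 = 2·1 + 8·1 + 5·3 + 5·2 + 1·0 = 2
s_53 = 2·2 + 8·1 + 5·1 + 5·3 + 1·2 = 1
s_54 = 2·1 + 8·2 + 5·1 + 5·1 + 1·3 = 9
s_55 = 2·9 + 8·1 + 5·2 + 5·1 + 1·1 = 9
s_56 = 2·9 + 8·9 + 5·1 + 5·2 + 1·1 = 7
s_57 = 2·7 + 8·9 + 5·9 + 5·1 + 1·2 = 6
s_58 = 2·6 + 8·7 + 5·9 + 5·9 + 1·1 = 5
s_59 = 2·5 + 8·6 + 5·7 + 5·9 + 1·9 = 4
s_60 = 2·4 + 8·5 + 5·6 + 5·7 + 1·9 = 1
s_61 = 2·1 + 8·4 + 5·5 + 5·6 + 1·7 = 8
s_62 = 2·8 + 8·1 + 5·4 + 5·5 + 1·6 = 9
s_63 = 2·9 + 8·8 + 5·1 + 5·4 + 1·5 = 2
s_64 = 2·2 + 8·9 + 5·8 + 5·1 + 1·4 = 4
(s_60, s_61, s_62, s_63, s_64) = (1, 8, 9, 2, 4) = (s_0, s_1, s_2, s_3, s_4), so the sequence has period 60.
146 ≡ 26 (mod 60), hence s_146 = s_26 = 0.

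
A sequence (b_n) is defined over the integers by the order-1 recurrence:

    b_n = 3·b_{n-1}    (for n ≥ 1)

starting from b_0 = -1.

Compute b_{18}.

b_1 = 3·-1 = -3
b_2 = 3·-3 = -9
b_3 = 3·-9 = -27
b_4 = 3·-27 = -81
b_5 = 3·-81 = -243
b_6 = 3·-243 = -729
b_7 = 3·-729 = -2187
b_8 = 3·-2187 = -6561
b_9 = 3·-6561 = -19683
b_10 = 3·-19683 = -59049
b_11 = 3·-59049 = -177147
b_12 = 3·-177147 = -531441
b_13 = 3·-531441 = -1594323
b_14 = 3·-1594323 = -4782969
b_15 = 3·-4782969 = -14348907
b_16 = 3·-14348907 = -43046721
b_17 = 3·-43046721 = -129140163
b_18 = 3·-129140163 = -387420489

-387420489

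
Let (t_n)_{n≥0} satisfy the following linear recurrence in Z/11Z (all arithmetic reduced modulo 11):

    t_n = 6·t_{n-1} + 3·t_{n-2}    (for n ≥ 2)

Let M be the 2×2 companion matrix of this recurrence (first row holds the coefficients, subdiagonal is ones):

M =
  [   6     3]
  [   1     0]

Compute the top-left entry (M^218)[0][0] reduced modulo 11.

4

(M^218)[0][0] is the top entry after applying M 218 times to the unit state (1, 0). Equivalently it is h_{219} for the auxiliary sequence (h_n) obeying the same recurrence with h_1 = 1 and h_i = 0 for 0 ≤ i < 1:
h_2 = 6·1 + 3·0 = 6
h_3 = 6·6 + 3·1 = 6
h_4 = 6·6 + 3·6 = 10
h_5 = 6·10 + 3·6 = 1
h_6 = 6·1 + 3·10 = 3
h_7 = 6·3 + 3·1 = 10
h_8 = 6·10 + 3·3 = 3
h_9 = 6·3 + 3·10 = 4
h_10 = 6·4 + 3·3 = 0
h_11 = 6·0 + 3·4 = 1
(h_10, h_11) = (0, 1) = (h_0, h_1), so the sequence has period 10.
219 ≡ 9 (mod 10), hence h_219 = h_9 = 4.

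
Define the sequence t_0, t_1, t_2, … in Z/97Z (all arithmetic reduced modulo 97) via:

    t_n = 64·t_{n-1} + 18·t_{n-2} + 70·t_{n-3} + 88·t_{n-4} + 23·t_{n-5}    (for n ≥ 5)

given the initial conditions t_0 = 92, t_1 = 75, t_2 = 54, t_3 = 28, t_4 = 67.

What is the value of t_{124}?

69

t_5 = 64·67 + 18·28 + 70·54 + 88·75 + 23·92 = 22
t_6 = 64·22 + 18·67 + 70·28 + 88·54 + 23·75 = 90
t_7 = 64·90 + 18·22 + 70·67 + 88·28 + 23·54 = 2
t_8 = 64·2 + 18·90 + 70·22 + 88·67 + 23·28 = 31
t_9 = 64·31 + 18·2 + 70·90 + 88·22 + 23·67 = 60
t_10 = 64·60 + 18·31 + 70·2 + 88·90 + 23·22 = 63
Continuing the recurrence:
  t_11 = 22;  t_12 = 10;  t_13 = 90;  t_14 = 48;  t_15 = 47;  t_16 = 15
  t_17 = 27;  t_18 = 39;  t_19 = 57;  t_20 = 8;  t_21 = 5;  t_22 = 68
  t_23 = 51;  t_24 = 63;  t_25 = 52;  t_26 = 66;  t_27 = 5;  t_28 = 31
  t_29 = 12;  t_30 = 47;  t_31 = 77;  t_32 = 48;  t_33 = 11;  t_34 = 21
  t_35 = 52;  t_36 = 92;  t_37 = 84;  t_38 = 66;  t_39 = 66;  t_40 = 20
  t_41 = 9;  t_42 = 7;  t_43 = 24;  t_44 = 41;  t_45 = 45;  t_46 = 10
  t_47 = 94;  t_48 = 23;  t_49 = 37;  t_50 = 25;  t_51 = 59;  t_52 = 41
  t_53 = 6;  t_54 = 58;  t_55 = 41;  t_56 = 32;  t_57 = 72;  t_58 = 7
  t_59 = 2;  t_60 = 32;  t_61 = 43;  t_62 = 17;  t_63 = 74;  t_64 = 50
  t_65 = 57;  t_66 = 88;  t_67 = 86;  t_68 = 11;  t_69 = 28;  t_70 = 90
  t_71 = 39;  t_72 = 1;  t_73 = 83;  t_74 = 37;  t_75 = 25;  t_76 = 40
  t_77 = 26;  t_78 = 84;  t_79 = 55;  t_80 = 83;  t_81 = 64;  t_82 = 67
  t_83 = 77;  t_84 = 74;  t_85 = 20;  t_86 = 44;  t_87 = 86;  t_88 = 71
  t_89 = 24;  t_90 = 71;  t_91 = 96;  t_92 = 62;  t_93 = 55;  t_94 = 17
  t_95 = 9;  t_96 = 77;  t_97 = 33;  t_98 = 2;  t_99 = 20;  t_100 = 36
  t_101 = 10;  t_102 = 34;  t_103 = 86;  t_104 = 65;  t_105 = 96;  t_106 = 66
  t_107 = 34;  t_108 = 31;  t_109 = 87;  t_110 = 32;  t_111 = 12;  t_112 = 80
  t_113 = 37;  t_114 = 56;  t_115 = 2;  t_116 = 81;  t_117 = 74;  t_118 = 85
  t_119 = 35;  t_120 = 22;  t_121 = 67;  t_122 = 20
t_123 = 64·20 + 18·67 + 70·22 + 88·35 + 23·85 = 40
t_124 = 64·40 + 18·20 + 70·67 + 88·22 + 23·35 = 69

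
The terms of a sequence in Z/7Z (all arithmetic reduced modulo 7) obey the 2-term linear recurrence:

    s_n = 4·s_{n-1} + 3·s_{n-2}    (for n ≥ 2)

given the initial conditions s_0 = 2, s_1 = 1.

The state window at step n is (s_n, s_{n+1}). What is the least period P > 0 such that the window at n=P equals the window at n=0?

21

n=0: window = (2, 1)
n=1: window = (1, 3)
n=2: window = (3, 1)
n=3: window = (1, 6)
n=4: window = (6, 6)
n=5: window = (6, 0)
n=6: window = (0, 4)
n=7: window = (4, 2)
n=8: window = (2, 6)
n=9: window = (6, 2)
n=10: window = (2, 5)
n=11: window = (5, 5)
n=12: window = (5, 0)
n=13: window = (0, 1)
n=14: window = (1, 4)
n=15: window = (4, 5)
n=16: window = (5, 4)
n=17: window = (4, 3)
n=18: window = (3, 3)
n=19: window = (3, 0)
n=20: window = (0, 2)
n=21: window = (2, 1)
window at n=21 equals window at n=0 → period = 21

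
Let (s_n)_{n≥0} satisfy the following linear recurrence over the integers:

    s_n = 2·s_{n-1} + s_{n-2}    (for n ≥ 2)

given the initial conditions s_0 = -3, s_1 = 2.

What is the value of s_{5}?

s_2 = 2·2 + 1·-3 = 1
s_3 = 2·1 + 1·2 = 4
s_4 = 2·4 + 1·1 = 9
s_5 = 2·9 + 1·4 = 22

22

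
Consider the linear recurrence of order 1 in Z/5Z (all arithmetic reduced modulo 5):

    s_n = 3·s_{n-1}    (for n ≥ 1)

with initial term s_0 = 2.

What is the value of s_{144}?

s_1 = 3·2 = 1
s_2 = 3·1 = 3
s_3 = 3·3 = 4
s_4 = 3·4 = 2
(s_4) = (2) = (s_0), so the sequence has period 4.
144 ≡ 0 (mod 4), hence s_144 = s_0 = 2.

2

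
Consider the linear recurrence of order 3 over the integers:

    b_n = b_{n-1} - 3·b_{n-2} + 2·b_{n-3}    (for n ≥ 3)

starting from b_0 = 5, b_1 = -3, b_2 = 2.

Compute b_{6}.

-35

b_3 = 1·2 + -3·-3 + 2·5 = 21
b_4 = 1·21 + -3·2 + 2·-3 = 9
b_5 = 1·9 + -3·21 + 2·2 = -50
b_6 = 1·-50 + -3·9 + 2·21 = -35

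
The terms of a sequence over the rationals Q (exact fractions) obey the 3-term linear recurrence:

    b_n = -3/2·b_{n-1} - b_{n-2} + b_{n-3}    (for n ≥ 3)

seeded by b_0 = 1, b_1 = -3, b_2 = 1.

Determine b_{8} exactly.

1969/64

b_3 = -3/2·1 + -1·-3 + 1·1 = 5/2
b_4 = -3/2·5/2 + -1·1 + 1·-3 = -31/4
b_5 = -3/2·-31/4 + -1·5/2 + 1·1 = 81/8
b_6 = -3/2·81/8 + -1·-31/4 + 1·5/2 = -79/16
b_7 = -3/2·-79/16 + -1·81/8 + 1·-31/4 = -335/32
b_8 = -3/2·-335/32 + -1·-79/16 + 1·81/8 = 1969/64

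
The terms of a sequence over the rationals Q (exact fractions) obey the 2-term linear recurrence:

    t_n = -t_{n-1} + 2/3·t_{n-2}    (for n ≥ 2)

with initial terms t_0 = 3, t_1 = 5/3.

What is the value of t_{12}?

-3431/243

t_2 = -1·5/3 + 2/3·3 = 1/3
t_3 = -1·1/3 + 2/3·5/3 = 7/9
t_4 = -1·7/9 + 2/3·1/3 = -5/9
t_5 = -1·-5/9 + 2/3·7/9 = 29/27
t_6 = -1·29/27 + 2/3·-5/9 = -13/9
t_7 = -1·-13/9 + 2/3·29/27 = 175/81
t_8 = -1·175/81 + 2/3·-13/9 = -253/81
t_9 = -1·-253/81 + 2/3·175/81 = 1109/243
t_10 = -1·1109/243 + 2/3·-253/81 = -1615/243
t_11 = -1·-1615/243 + 2/3·1109/243 = 7063/729
t_12 = -1·7063/729 + 2/3·-1615/243 = -3431/243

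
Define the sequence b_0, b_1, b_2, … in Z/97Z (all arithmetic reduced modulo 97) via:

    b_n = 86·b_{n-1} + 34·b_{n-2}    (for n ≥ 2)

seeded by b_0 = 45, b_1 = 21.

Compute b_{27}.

62

b_2 = 86·21 + 34·45 = 38
b_3 = 86·38 + 34·21 = 5
b_4 = 86·5 + 34·38 = 73
b_5 = 86·73 + 34·5 = 46
b_6 = 86·46 + 34·73 = 36
b_7 = 86·36 + 34·46 = 4
b_8 = 86·4 + 34·36 = 16
b_9 = 86·16 + 34·4 = 57
b_10 = 86·57 + 34·16 = 14
b_11 = 86·14 + 34·57 = 38
b_12 = 86·38 + 34·14 = 58
b_13 = 86·58 + 34·38 = 72
b_14 = 86·72 + 34·58 = 16
b_15 = 86·16 + 34·72 = 41
b_16 = 86·41 + 34·16 = 93
b_17 = 86·93 + 34·41 = 80
b_18 = 86·80 + 34·93 = 51
b_19 = 86·51 + 34·80 = 25
b_20 = 86·25 + 34·51 = 4
b_21 = 86·4 + 34·25 = 30
b_22 = 86·30 + 34·4 = 0
b_23 = 86·0 + 34·30 = 50
b_24 = 86·50 + 34·0 = 32
b_25 = 86·32 + 34·50 = 87
b_26 = 86·87 + 34·32 = 34
b_27 = 86·34 + 34·87 = 62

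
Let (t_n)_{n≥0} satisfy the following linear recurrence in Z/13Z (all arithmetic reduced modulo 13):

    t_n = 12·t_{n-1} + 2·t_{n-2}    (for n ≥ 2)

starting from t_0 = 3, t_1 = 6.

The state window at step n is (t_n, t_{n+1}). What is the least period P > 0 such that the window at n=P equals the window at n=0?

n=0: window = (3, 6)
n=1: window = (6, 0)
n=2: window = (0, 12)
n=3: window = (12, 1)
n=4: window = (1, 10)
n=5: window = (10, 5)
n=6: window = (5, 2)
n=7: window = (2, 8)
n=8: window = (8, 9)
n=9: window = (9, 7)
n=10: window = (7, 11)
n=11: window = (11, 3)
n=12: window = (3, 6)
window at n=12 equals window at n=0 → period = 12

12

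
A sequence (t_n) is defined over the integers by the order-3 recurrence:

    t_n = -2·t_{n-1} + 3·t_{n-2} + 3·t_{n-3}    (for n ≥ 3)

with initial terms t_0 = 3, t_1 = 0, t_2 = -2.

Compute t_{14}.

t_3 = -2·-2 + 3·0 + 3·3 = 13
t_4 = -2·13 + 3·-2 + 3·0 = -32
t_5 = -2·-32 + 3·13 + 3·-2 = 97
t_6 = -2·97 + 3·-32 + 3·13 = -251
t_7 = -2·-251 + 3·97 + 3·-32 = 697
t_8 = -2·697 + 3·-251 + 3·97 = -1856
t_9 = -2·-1856 + 3·697 + 3·-251 = 5050
t_10 = -2·5050 + 3·-1856 + 3·697 = -13577
t_11 = -2·-13577 + 3·5050 + 3·-1856 = 36736
t_12 = -2·36736 + 3·-13577 + 3·5050 = -99053
t_13 = -2·-99053 + 3·36736 + 3·-13577 = 267583
t_14 = -2·267583 + 3·-99053 + 3·36736 = -722117

-722117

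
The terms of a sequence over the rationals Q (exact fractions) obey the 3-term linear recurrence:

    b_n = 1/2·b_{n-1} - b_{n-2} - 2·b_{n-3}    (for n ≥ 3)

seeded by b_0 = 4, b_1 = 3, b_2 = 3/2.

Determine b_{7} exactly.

2631/64

b_3 = 1/2·3/2 + -1·3 + -2·4 = -41/4
b_4 = 1/2·-41/4 + -1·3/2 + -2·3 = -101/8
b_5 = 1/2·-101/8 + -1·-41/4 + -2·3/2 = 15/16
b_6 = 1/2·15/16 + -1·-101/8 + -2·-41/4 = 1075/32
b_7 = 1/2·1075/32 + -1·15/16 + -2·-101/8 = 2631/64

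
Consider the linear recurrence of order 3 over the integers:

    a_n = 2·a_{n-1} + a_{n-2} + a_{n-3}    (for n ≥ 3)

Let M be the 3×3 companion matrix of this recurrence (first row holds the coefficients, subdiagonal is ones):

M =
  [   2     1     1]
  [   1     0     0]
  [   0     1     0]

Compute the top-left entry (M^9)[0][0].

(M^9)[0][0] is the top entry after applying M 9 times to the unit state (1, 0, 0). Equivalently it is h_{11} for the auxiliary sequence (h_n) obeying the same recurrence with h_2 = 1 and h_i = 0 for 0 ≤ i < 2:
h_3 = 2·1 + 1·0 + 1·0 = 2
h_4 = 2·2 + 1·1 + 1·0 = 5
h_5 = 2·5 + 1·2 + 1·1 = 13
h_6 = 2·13 + 1·5 + 1·2 = 33
h_7 = 2·33 + 1·13 + 1·5 = 84
h_8 = 2·84 + 1·33 + 1·13 = 214
h_9 = 2·214 + 1·84 + 1·33 = 545
h_10 = 2·545 + 1·214 + 1·84 = 1388
h_11 = 2·1388 + 1·545 + 1·214 = 3535

3535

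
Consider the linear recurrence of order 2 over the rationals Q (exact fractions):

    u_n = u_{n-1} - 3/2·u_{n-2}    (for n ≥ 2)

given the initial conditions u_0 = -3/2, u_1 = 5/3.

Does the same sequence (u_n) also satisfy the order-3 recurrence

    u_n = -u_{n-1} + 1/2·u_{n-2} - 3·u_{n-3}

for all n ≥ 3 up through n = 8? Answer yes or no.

Terms u_0..u_8: -3/2, 5/3, 47/12, 17/12, -107/24, -79/12, 5/48, 479/48, 943/96
n=3: candidate gives 17/12, actual u_3 = 17/12 ✓
n=4: candidate gives -107/24, actual u_4 = -107/24 ✓
n=5: candidate gives -79/12, actual u_5 = -79/12 ✓
n=6: candidate gives 5/48, actual u_6 = 5/48 ✓
n=7: candidate gives 479/48, actual u_7 = 479/48 ✓
n=8: candidate gives 943/96, actual u_8 = 943/96 ✓

yes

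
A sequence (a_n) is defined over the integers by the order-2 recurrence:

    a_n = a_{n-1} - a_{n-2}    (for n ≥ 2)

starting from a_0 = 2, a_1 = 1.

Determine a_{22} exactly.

a_2 = 1·1 + -1·2 = -1
a_3 = 1·-1 + -1·1 = -2
a_4 = 1·-2 + -1·-1 = -1
a_5 = 1·-1 + -1·-2 = 1
a_6 = 1·1 + -1·-1 = 2
a_7 = 1·2 + -1·1 = 1
(a_6, a_7) = (2, 1) = (a_0, a_1), so the sequence has period 6.
22 ≡ 4 (mod 6), hence a_22 = a_4 = -1.

-1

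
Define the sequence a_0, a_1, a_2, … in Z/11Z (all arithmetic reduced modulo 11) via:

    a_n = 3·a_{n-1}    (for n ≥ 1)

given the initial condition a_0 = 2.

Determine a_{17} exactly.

7

a_1 = 3·2 = 6
a_2 = 3·6 = 7
a_3 = 3·7 = 10
a_4 = 3·10 = 8
a_5 = 3·8 = 2
(a_5) = (2) = (a_0), so the sequence has period 5.
17 ≡ 2 (mod 5), hence a_17 = a_2 = 7.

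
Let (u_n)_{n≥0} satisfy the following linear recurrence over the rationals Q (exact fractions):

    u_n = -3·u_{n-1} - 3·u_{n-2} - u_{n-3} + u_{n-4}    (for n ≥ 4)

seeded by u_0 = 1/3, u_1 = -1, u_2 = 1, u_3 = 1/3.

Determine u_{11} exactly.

u_4 = -3·1/3 + -3·1 + -1·-1 + 1·1/3 = -8/3
u_5 = -3·-8/3 + -3·1/3 + -1·1 + 1·-1 = 5
u_6 = -3·5 + -3·-8/3 + -1·1/3 + 1·1 = -19/3
u_7 = -3·-19/3 + -3·5 + -1·-8/3 + 1·1/3 = 7
u_8 = -3·7 + -3·-19/3 + -1·5 + 1·-8/3 = -29/3
u_9 = -3·-29/3 + -3·7 + -1·-19/3 + 1·5 = 58/3
u_10 = -3·58/3 + -3·-29/3 + -1·7 + 1·-19/3 = -127/3
u_11 = -3·-127/3 + -3·58/3 + -1·-29/3 + 1·7 = 257/3

257/3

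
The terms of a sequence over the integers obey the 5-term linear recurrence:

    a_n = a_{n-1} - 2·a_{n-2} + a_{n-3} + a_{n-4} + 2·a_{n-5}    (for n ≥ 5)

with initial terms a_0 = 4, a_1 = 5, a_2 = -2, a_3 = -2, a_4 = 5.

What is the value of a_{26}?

-186074

a_5 = 1·5 + -2·-2 + 1·-2 + 1·5 + 2·4 = 20
a_6 = 1·20 + -2·5 + 1·-2 + 1·-2 + 2·5 = 16
a_7 = 1·16 + -2·20 + 1·5 + 1·-2 + 2·-2 = -25
a_8 = 1·-25 + -2·16 + 1·20 + 1·5 + 2·-2 = -36
a_9 = 1·-36 + -2·-25 + 1·16 + 1·20 + 2·5 = 60
a_10 = 1·60 + -2·-36 + 1·-25 + 1·16 + 2·20 = 163
a_11 = 1·163 + -2·60 + 1·-36 + 1·-25 + 2·16 = 14
a_12 = 1·14 + -2·163 + 1·60 + 1·-36 + 2·-25 = -338
a_13 = 1·-338 + -2·14 + 1·163 + 1·60 + 2·-36 = -215
a_14 = 1·-215 + -2·-338 + 1·14 + 1·163 + 2·60 = 758
a_15 = 1·758 + -2·-215 + 1·-338 + 1·14 + 2·163 = 1190
a_16 = 1·1190 + -2·758 + 1·-215 + 1·-338 + 2·14 = -851
a_17 = 1·-851 + -2·1190 + 1·758 + 1·-215 + 2·-338 = -3364
a_18 = 1·-3364 + -2·-851 + 1·1190 + 1·758 + 2·-215 = -144
a_19 = 1·-144 + -2·-3364 + 1·-851 + 1·1190 + 2·758 = 8439
a_20 = 1·8439 + -2·-144 + 1·-3364 + 1·-851 + 2·1190 = 6892
a_21 = 1·6892 + -2·8439 + 1·-144 + 1·-3364 + 2·-851 = -15196
a_22 = 1·-15196 + -2·6892 + 1·8439 + 1·-144 + 2·-3364 = -27413
a_23 = 1·-27413 + -2·-15196 + 1·6892 + 1·8439 + 2·-144 = 18022
a_24 = 1·18022 + -2·-27413 + 1·-15196 + 1·6892 + 2·8439 = 81422
a_25 = 1·81422 + -2·18022 + 1·-27413 + 1·-15196 + 2·6892 = 16553
a_26 = 1·16553 + -2·81422 + 1·18022 + 1·-27413 + 2·-15196 = -186074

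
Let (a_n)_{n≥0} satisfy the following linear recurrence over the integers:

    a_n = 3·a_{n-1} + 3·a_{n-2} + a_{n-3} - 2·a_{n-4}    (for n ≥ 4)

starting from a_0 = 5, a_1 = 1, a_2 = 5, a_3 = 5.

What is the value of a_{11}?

a_4 = 3·5 + 3·5 + 1·1 + -2·5 = 21
a_5 = 3·21 + 3·5 + 1·5 + -2·1 = 81
a_6 = 3·81 + 3·21 + 1·5 + -2·5 = 301
a_7 = 3·301 + 3·81 + 1·21 + -2·5 = 1157
a_8 = 3·1157 + 3·301 + 1·81 + -2·21 = 4413
a_9 = 3·4413 + 3·1157 + 1·301 + -2·81 = 16849
a_10 = 3·16849 + 3·4413 + 1·1157 + -2·301 = 64341
a_11 = 3·64341 + 3·16849 + 1·4413 + -2·1157 = 245669

245669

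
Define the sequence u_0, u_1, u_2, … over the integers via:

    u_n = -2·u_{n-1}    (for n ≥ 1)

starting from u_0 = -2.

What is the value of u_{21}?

u_1 = -2·-2 = 4
u_2 = -2·4 = -8
u_3 = -2·-8 = 16
u_4 = -2·16 = -32
u_5 = -2·-32 = 64
u_6 = -2·64 = -128
u_7 = -2·-128 = 256
u_8 = -2·256 = -512
u_9 = -2·-512 = 1024
u_10 = -2·1024 = -2048
u_11 = -2·-2048 = 4096
u_12 = -2·4096 = -8192
u_13 = -2·-8192 = 16384
u_14 = -2·16384 = -32768
u_15 = -2·-32768 = 65536
u_16 = -2·65536 = -131072
u_17 = -2·-131072 = 262144
u_18 = -2·262144 = -524288
u_19 = -2·-524288 = 1048576
u_20 = -2·1048576 = -2097152
u_21 = -2·-2097152 = 4194304

4194304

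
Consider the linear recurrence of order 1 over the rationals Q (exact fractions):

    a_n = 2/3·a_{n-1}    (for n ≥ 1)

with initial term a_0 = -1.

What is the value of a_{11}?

a_1 = 2/3·-1 = -2/3
a_2 = 2/3·-2/3 = -4/9
a_3 = 2/3·-4/9 = -8/27
a_4 = 2/3·-8/27 = -16/81
a_5 = 2/3·-16/81 = -32/243
a_6 = 2/3·-32/243 = -64/729
a_7 = 2/3·-64/729 = -128/2187
a_8 = 2/3·-128/2187 = -256/6561
a_9 = 2/3·-256/6561 = -512/19683
a_10 = 2/3·-512/19683 = -1024/59049
a_11 = 2/3·-1024/59049 = -2048/177147

-2048/177147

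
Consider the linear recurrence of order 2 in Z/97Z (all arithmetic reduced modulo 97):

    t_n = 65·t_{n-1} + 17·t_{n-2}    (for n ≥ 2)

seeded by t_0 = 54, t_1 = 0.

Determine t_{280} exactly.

80

t_2 = 65·0 + 17·54 = 45
t_3 = 65·45 + 17·0 = 15
t_4 = 65·15 + 17·45 = 91
t_5 = 65·91 + 17·15 = 59
t_6 = 65·59 + 17·91 = 47
t_7 = 65·47 + 17·59 = 81
t_8 = 65·81 + 17·47 = 50
t_9 = 65·50 + 17·81 = 68
t_10 = 65·68 + 17·50 = 32
t_11 = 65·32 + 17·68 = 35
t_12 = 65·35 + 17·32 = 6
t_13 = 65·6 + 17·35 = 15
t_14 = 65·15 + 17·6 = 10
t_15 = 65·10 + 17·15 = 32
t_16 = 65·32 + 17·10 = 19
t_17 = 65·19 + 17·32 = 33
t_18 = 65·33 + 17·19 = 43
t_19 = 65·43 + 17·33 = 58
t_20 = 65·58 + 17·43 = 39
t_21 = 65·39 + 17·58 = 29
t_22 = 65·29 + 17·39 = 26
t_23 = 65·26 + 17·29 = 49
t_24 = 65·49 + 17·26 = 38
t_25 = 65·38 + 17·49 = 5
t_26 = 65·5 + 17·38 = 1
t_27 = 65·1 + 17·5 = 53
t_28 = 65·53 + 17·1 = 67
t_29 = 65·67 + 17·53 = 18
t_30 = 65·18 + 17·67 = 78
t_31 = 65·78 + 17·18 = 41
t_32 = 65·41 + 17·78 = 14
t_33 = 65·14 + 17·41 = 55
t_34 = 65·55 + 17·14 = 30
t_35 = 65·30 + 17·55 = 72
t_36 = 65·72 + 17·30 = 49
t_37 = 65·49 + 17·72 = 44
t_38 = 65·44 + 17·49 = 7
t_39 = 65·7 + 17·44 = 39
t_40 = 65·39 + 17·7 = 35
t_41 = 65·35 + 17·39 = 28
t_42 = 65·28 + 17·35 = 87
t_43 = 65·87 + 17·28 = 20
t_44 = 65·20 + 17·87 = 63
t_45 = 65·63 + 17·20 = 70
t_46 = 65·70 + 17·63 = 92
t_47 = 65·92 + 17·70 = 89
t_48 = 65·89 + 17·92 = 74
t_49 = 65·74 + 17·89 = 18
t_50 = 65·18 + 17·74 = 3
t_51 = 65·3 + 17·18 = 16
t_52 = 65·16 + 17·3 = 24
t_53 = 65·24 + 17·16 = 86
t_54 = 65·86 + 17·24 = 81
t_55 = 65·81 + 17·86 = 34
t_56 = 65·34 + 17·81 = 95
t_57 = 65·95 + 17·34 = 60
t_58 = 65·60 + 17·95 = 83
t_59 = 65·83 + 17·60 = 13
t_60 = 65·13 + 17·83 = 25
t_61 = 65·25 + 17·13 = 3
t_62 = 65·3 + 17·25 = 38
t_63 = 65·38 + 17·3 = 96
t_64 = 65·96 + 17·38 = 96
t_65 = 65·96 + 17·96 = 15
t_66 = 65·15 + 17·96 = 85
t_67 = 65·85 + 17·15 = 57
t_68 = 65·57 + 17·85 = 9
t_69 = 65·9 + 17·57 = 2
t_70 = 65·2 + 17·9 = 89
t_71 = 65·89 + 17·2 = 96
t_72 = 65·96 + 17·89 = 90
t_73 = 65·90 + 17·96 = 13
t_74 = 65·13 + 17·90 = 47
t_75 = 65·47 + 17·13 = 75
t_76 = 65·75 + 17·47 = 48
t_77 = 65·48 + 17·75 = 30
t_78 = 65·30 + 17·48 = 50
t_79 = 65·50 + 17·30 = 74
t_80 = 65·74 + 17·50 = 34
t_81 = 65·34 + 17·74 = 73
t_82 = 65·73 + 17·34 = 85
t_83 = 65·85 + 17·73 = 73
t_84 = 65·73 + 17·85 = 79
t_85 = 65·79 + 17·73 = 71
t_86 = 65·71 + 17·79 = 41
t_87 = 65·41 + 17·71 = 89
t_88 = 65·89 + 17·41 = 80
t_89 = 65·80 + 17·89 = 20
t_90 = 65·20 + 17·80 = 41
t_91 = 65·41 + 17·20 = 95
t_92 = 65·95 + 17·41 = 82
t_93 = 65·82 + 17·95 = 58
t_94 = 65·58 + 17·82 = 23
t_95 = 65·23 + 17·58 = 56
t_96 = 65·56 + 17·23 = 54
t_97 = 65·54 + 17·56 = 0
(t_96, t_97) = (54, 0) = (t_0, t_1), so the sequence has period 96.
280 ≡ 88 (mod 96), hence t_280 = t_88 = 80.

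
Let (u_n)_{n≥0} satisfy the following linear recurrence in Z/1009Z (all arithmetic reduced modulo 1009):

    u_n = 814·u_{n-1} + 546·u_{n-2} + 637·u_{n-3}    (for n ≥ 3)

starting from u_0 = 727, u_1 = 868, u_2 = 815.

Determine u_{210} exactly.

u_3 = 814·815 + 546·868 + 637·727 = 163
u_4 = 814·163 + 546·815 + 637·868 = 508
u_5 = 814·508 + 546·163 + 637·815 = 557
u_6 = 814·557 + 546·508 + 637·163 = 154
u_7 = 814·154 + 546·557 + 637·508 = 360
u_8 = 814·360 + 546·154 + 637·557 = 408
Continuing the recurrence:
  u_9 = 181;  u_10 = 76;  u_11 = 842;  u_12 = 675;  u_13 = 162;  u_14 = 529
  u_15 = 573;  u_16 = 800;  u_17 = 430;  u_18 = 552;  u_19 = 61;  u_20 = 385
  u_21 = 92;  u_22 = 66;  u_23 = 87;  u_24 = 991;  u_25 = 226;  u_26 = 512
  u_27 = 991;  u_28 = 217;  u_29 = 562;  u_30 = 453;  u_31 = 569;  u_32 = 976
  u_33 = 270;  u_34 = 184;  u_35 = 718;  u_36 = 265;  u_37 = 484;  u_38 = 149
  u_39 = 414;  u_40 = 178;  u_41 = 700;  u_42 = 408;  u_43 = 318;  u_44 = 249
  u_45 = 540;  u_46 = 141;  u_47 = 160;  u_48 = 292;  u_49 = 166;  u_50 = 948
  u_51 = 970;  u_52 = 330;  u_53 = 615;  u_54 = 97;  u_55 = 387;  u_56 = 967
  u_57 = 779;  u_58 = 43;  u_59 = 721;  u_60 = 731;  u_61 = 28;  u_62 = 338
  u_63 = 326;  u_64 = 581;  u_65 = 514;  u_66 = 878;  u_67 = 256;  u_68 = 136
  u_69 = 548;  u_70 = 307;  u_71 = 68;  u_72 = 956;  u_73 = 862;  u_74 = 665
  u_75 = 480;  u_76 = 285;  u_77 = 494;  u_78 = 791;  u_79 = 378;  u_80 = 860
  u_81 = 722;  u_82 = 480;  u_83 = 872;  u_84 = 31;  u_85 = 915;  u_86 = 455
  u_87 = 778;  u_88 = 518;  u_89 = 141;  u_90 = 223;  u_91 = 227;  u_92 = 825
  u_93 = 182;  u_94 = 573;  u_95 = 590;  u_96 = 952;  u_97 = 28;  u_98 = 224
  u_99 = 884;  u_100 = 48;  u_101 = 502;  u_102 = 43;  u_103 = 646;  u_104 = 347
  u_105 = 661;  u_106 = 866;  u_107 = 394;  u_108 = 782;  u_109 = 804;  u_110 = 526
  u_111 = 105;  u_112 = 930;  u_113 = 161;  u_114 = 428;  u_115 = 537;  u_116 = 469
  u_117 = 153;  u_118 = 241;  u_119 = 308;  u_120 = 484;  u_121 = 280;  u_122 = 242
  u_123 = 308;  u_124 = 200;  u_125 = 802;  u_126 = 683;  u_127 = 255;  u_128 = 633
  u_129 = 852;  u_130 = 871;  u_131 = 340;  u_132 = 503;  u_133 = 658;  u_134 = 677
  u_135 = 786;  u_136 = 857;  u_137 = 107;  u_138 = 288;  u_139 = 284;  u_140 = 515
  u_141 = 980;  u_142 = 586;  u_143 = 187;  u_144 = 660;  u_145 = 597;  u_146 = 833
  u_147 = 745;  u_148 = 685;  u_149 = 652;  u_150 = 0;  u_151 = 272;  u_152 = 53
  u_153 = 953;  u_154 = 223;  u_155 = 60;  u_156 = 729;  u_157 = 368;  u_158 = 245
  u_159 = 18;  u_160 = 427;  u_161 = 899;  u_162 = 691;  u_163 = 510;  u_164 = 921
  u_165 = 226;  u_166 = 682;  u_167 = 944;  u_168 = 293;  u_169 = 767;  u_170 = 287
  u_171 = 562;  u_172 = 921;  u_173 = 313;  u_174 = 697;  u_175 = 116;  u_176 = 355
  u_177 = 194;  u_178 = 849;  u_179 = 19;  u_180 = 225;  u_181 = 794;  u_182 = 303
  u_183 = 147;  u_184 = 827;  u_185 = 9;  u_186 = 584;  u_187 = 107;  u_188 = 23
  u_189 = 147;  u_190 = 593;  u_191 = 467;  u_192 = 445;  u_193 = 79;  u_194 = 364
  u_195 = 342;  u_196 = 757;  u_197 = 573;  u_198 = 815;  u_199 = 472;  u_200 = 552
  u_201 = 260;  u_202 = 442;  u_203 = 767;  u_204 = 92;  u_205 = 312;  u_206 = 714
  u_207 = 934;  u_208 = 840
u_209 = 814·840 + 546·934 + 637·714 = 845
u_210 = 814·845 + 546·840 + 637·934 = 903

903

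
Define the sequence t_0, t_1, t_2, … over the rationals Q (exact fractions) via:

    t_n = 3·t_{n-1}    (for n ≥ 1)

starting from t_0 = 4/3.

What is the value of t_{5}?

t_1 = 3·4/3 = 4
t_2 = 3·4 = 12
t_3 = 3·12 = 36
t_4 = 3·36 = 108
t_5 = 3·108 = 324

324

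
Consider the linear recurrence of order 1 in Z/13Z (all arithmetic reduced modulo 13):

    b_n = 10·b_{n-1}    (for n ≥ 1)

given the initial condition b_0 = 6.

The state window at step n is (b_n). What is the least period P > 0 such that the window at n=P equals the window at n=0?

n=0: window = (6)
n=1: window = (8)
n=2: window = (2)
n=3: window = (7)
n=4: window = (5)
n=5: window = (11)
n=6: window = (6)
window at n=6 equals window at n=0 → period = 6

6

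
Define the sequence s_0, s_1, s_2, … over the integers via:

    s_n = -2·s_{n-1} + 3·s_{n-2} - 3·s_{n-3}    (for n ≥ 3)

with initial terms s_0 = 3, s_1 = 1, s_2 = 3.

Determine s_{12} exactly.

373935

s_3 = -2·3 + 3·1 + -3·3 = -12
s_4 = -2·-12 + 3·3 + -3·1 = 30
s_5 = -2·30 + 3·-12 + -3·3 = -105
s_6 = -2·-105 + 3·30 + -3·-12 = 336
s_7 = -2·336 + 3·-105 + -3·30 = -1077
s_8 = -2·-1077 + 3·336 + -3·-105 = 3477
s_9 = -2·3477 + 3·-1077 + -3·336 = -11193
s_10 = -2·-11193 + 3·3477 + -3·-1077 = 36048
s_11 = -2·36048 + 3·-11193 + -3·3477 = -116106
s_12 = -2·-116106 + 3·36048 + -3·-11193 = 373935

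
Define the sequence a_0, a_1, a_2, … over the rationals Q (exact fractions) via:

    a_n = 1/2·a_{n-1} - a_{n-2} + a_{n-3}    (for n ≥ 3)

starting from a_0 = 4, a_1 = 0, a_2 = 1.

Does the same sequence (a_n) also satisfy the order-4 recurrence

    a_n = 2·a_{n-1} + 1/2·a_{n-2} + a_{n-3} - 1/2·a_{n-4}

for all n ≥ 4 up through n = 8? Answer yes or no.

Terms a_0..a_8: 4, 0, 1, 9/2, 5/4, -23/8, 29/16, 161/32, -139/64
n=4: candidate gives 15/2, actual a_4 = 5/4 ✗

no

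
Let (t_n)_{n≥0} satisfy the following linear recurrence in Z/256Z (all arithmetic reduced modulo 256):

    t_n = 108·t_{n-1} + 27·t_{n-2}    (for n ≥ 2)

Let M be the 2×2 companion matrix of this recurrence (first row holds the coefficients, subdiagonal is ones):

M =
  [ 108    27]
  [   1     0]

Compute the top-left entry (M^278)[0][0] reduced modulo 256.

163

(M^278)[0][0] is the top entry after applying M 278 times to the unit state (1, 0). Equivalently it is h_{279} for the auxiliary sequence (h_n) obeying the same recurrence with h_1 = 1 and h_i = 0 for 0 ≤ i < 1:
h_2 = 108·1 + 27·0 = 108
h_3 = 108·108 + 27·1 = 171
h_4 = 108·171 + 27·108 = 136
h_5 = 108·136 + 27·171 = 105
h_6 = 108·105 + 27·136 = 164
h_7 = 108·164 + 27·105 = 67
h_8 = 108·67 + 27·164 = 144
h_9 = 108·144 + 27·67 = 209
h_10 = 108·209 + 27·144 = 92
h_11 = 108·92 + 27·209 = 219
h_12 = 108·219 + 27·92 = 24
h_13 = 108·24 + 27·219 = 57
h_14 = 108·57 + 27·24 = 148
h_15 = 108·148 + 27·57 = 115
h_16 = 108·115 + 27·148 = 32
h_17 = 108·32 + 27·115 = 161
h_18 = 108·161 + 27·32 = 76
h_19 = 108·76 + 27·161 = 11
h_20 = 108·11 + 27·76 = 168
h_21 = 108·168 + 27·11 = 9
h_22 = 108·9 + 27·168 = 132
h_23 = 108·132 + 27·9 = 163
h_24 = 108·163 + 27·132 = 176
h_25 = 108·176 + 27·163 = 113
h_26 = 108·113 + 27·176 = 60
h_27 = 108·60 + 27·113 = 59
h_28 = 108·59 + 27·60 = 56
h_29 = 108·56 + 27·59 = 217
h_30 = 108·217 + 27·56 = 116
h_31 = 108·116 + 27·217 = 211
h_32 = 108·211 + 27·116 = 64
h_33 = 108·64 + 27·211 = 65
h_34 = 108·65 + 27·64 = 44
h_35 = 108·44 + 27·65 = 107
h_36 = 108·107 + 27·44 = 200
h_37 = 108·200 + 27·107 = 169
h_38 = 108·169 + 27·200 = 100
h_39 = 108·100 + 27·169 = 3
h_40 = 108·3 + 27·100 = 208
h_41 = 108·208 + 27·3 = 17
h_42 = 108·17 + 27·208 = 28
h_43 = 108·28 + 27·17 = 155
h_44 = 108·155 + 27·28 = 88
h_45 = 108·88 + 27·155 = 121
h_46 = 108·121 + 27·88 = 84
h_47 = 108·84 + 27·121 = 51
h_48 = 108·51 + 27·84 = 96
h_49 = 108·96 + 27·51 = 225
h_50 = 108·225 + 27·96 = 12
h_51 = 108·12 + 27·225 = 203
h_52 = 108·203 + 27·12 = 232
h_53 = 108·232 + 27·203 = 73
h_54 = 108·73 + 27·232 = 68
h_55 = 108·68 + 27·73 = 99
h_56 = 108·99 + 27·68 = 240
h_57 = 108·240 + 27·99 = 177
h_58 = 108·177 + 27·240 = 252
h_59 = 108·252 + 27·177 = 251
h_60 = 108·251 + 27·252 = 120
h_61 = 108·120 + 27·251 = 25
h_62 = 108·25 + 27·120 = 52
h_63 = 108·52 + 27·25 = 147
h_64 = 108·147 + 27·52 = 128
h_65 = 108·128 + 27·147 = 129
h_66 = 108·129 + 27·128 = 236
h_67 = 108·236 + 27·129 = 43
h_68 = 108·43 + 27·236 = 8
h_69 = 108·8 + 27·43 = 233
h_70 = 108·233 + 27·8 = 36
h_71 = 108·36 + 27·233 = 195
h_72 = 108·195 + 27·36 = 16
h_73 = 108·16 + 27·195 = 81
h_74 = 108·81 + 27·16 = 220
h_75 = 108·220 + 27·81 = 91
h_76 = 108·91 + 27·220 = 152
h_77 = 108·152 + 27·91 = 185
h_78 = 108·185 + 27·152 = 20
h_79 = 108·20 + 27·185 = 243
h_80 = 108·243 + 27·20 = 160
h_81 = 108·160 + 27·243 = 33
h_82 = 108·33 + 27·160 = 204
h_83 = 108·204 + 27·33 = 139
h_84 = 108·139 + 27·204 = 40
h_85 = 108·40 + 27·139 = 137
h_86 = 108·137 + 27·40 = 4
h_87 = 108·4 + 27·137 = 35
h_88 = 108·35 + 27·4 = 48
h_89 = 108·48 + 27·35 = 241
h_90 = 108·241 + 27·48 = 188
h_91 = 108·188 + 27·241 = 187
h_92 = 108·187 + 27·188 = 184
h_93 = 108·184 + 27·187 = 89
h_94 = 108·89 + 27·184 = 244
h_95 = 108·244 + 27·89 = 83
h_96 = 108·83 + 27·244 = 192
h_97 = 108·192 + 27·83 = 193
h_98 = 108·193 + 27·192 = 172
h_99 = 108·172 + 27·193 = 235
h_100 = 108·235 + 27·172 = 72
h_101 = 108·72 + 27·235 = 41
h_102 = 108·41 + 27·72 = 228
h_103 = 108·228 + 27·41 = 131
h_104 = 108·131 + 27·228 = 80
h_105 = 108·80 + 27·131 = 145
h_106 = 108·145 + 27·80 = 156
h_107 = 108·156 + 27·145 = 27
h_108 = 108·27 + 27·156 = 216
h_109 = 108·216 + 27·27 = 249
h_110 = 108·249 + 27·216 = 212
h_111 = 108·212 + 27·249 = 179
h_112 = 108·179 + 27·212 = 224
h_113 = 108·224 + 27·179 = 97
h_114 = 108·97 + 27·224 = 140
h_115 = 108·140 + 27·97 = 75
h_116 = 108·75 + 27·140 = 104
h_117 = 108·104 + 27·75 = 201
h_118 = 108·201 + 27·104 = 196
h_119 = 108·196 + 27·201 = 227
h_120 = 108·227 + 27·196 = 112
h_121 = 108·112 + 27·227 = 49
h_122 = 108·49 + 27·112 = 124
h_123 = 108·124 + 27·49 = 123
h_124 = 108·123 + 27·124 = 248
h_125 = 108·248 + 27·123 = 153
h_126 = 108·153 + 27·248 = 180
h_127 = 108·180 + 27·153 = 19
h_128 = 108·19 + 27·180 = 0
h_129 = 108·0 + 27·19 = 1
(h_128, h_129) = (0, 1) = (h_0, h_1), so the sequence has period 128.
279 ≡ 23 (mod 128), hence h_279 = h_23 = 163.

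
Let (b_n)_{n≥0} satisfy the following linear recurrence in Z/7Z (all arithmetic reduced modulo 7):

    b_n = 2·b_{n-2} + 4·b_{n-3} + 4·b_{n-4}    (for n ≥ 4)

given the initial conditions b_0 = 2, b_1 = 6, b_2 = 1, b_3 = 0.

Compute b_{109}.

5

b_4 = 0·0 + 2·1 + 4·6 + 4·2 = 6
b_5 = 0·6 + 2·0 + 4·1 + 4·6 = 0
b_6 = 0·0 + 2·6 + 4·0 + 4·1 = 2
b_7 = 0·2 + 2·0 + 4·6 + 4·0 = 3
b_8 = 0·3 + 2·2 + 4·0 + 4·6 = 0
b_9 = 0·0 + 2·3 + 4·2 + 4·0 = 0
b_10 = 0·0 + 2·0 + 4·3 + 4·2 = 6
b_11 = 0·6 + 2·0 + 4·0 + 4·3 = 5
b_12 = 0·5 + 2·6 + 4·0 + 4·0 = 5
b_13 = 0·5 + 2·5 + 4·6 + 4·0 = 6
b_14 = 0·6 + 2·5 + 4·5 + 4·6 = 5
b_15 = 0·5 + 2·6 + 4·5 + 4·5 = 3
b_16 = 0·3 + 2·5 + 4·6 + 4·5 = 5
b_17 = 0·5 + 2·3 + 4·5 + 4·6 = 1
b_18 = 0·1 + 2·5 + 4·3 + 4·5 = 0
b_19 = 0·0 + 2·1 + 4·5 + 4·3 = 6
b_20 = 0·6 + 2·0 + 4·1 + 4·5 = 3
b_21 = 0·3 + 2·6 + 4·0 + 4·1 = 2
b_22 = 0·2 + 2·3 + 4·6 + 4·0 = 2
b_23 = 0·2 + 2·2 + 4·3 + 4·6 = 5
b_24 = 0·5 + 2·2 + 4·2 + 4·3 = 3
b_25 = 0·3 + 2·5 + 4·2 + 4·2 = 5
b_26 = 0·5 + 2·3 + 4·5 + 4·2 = 6
b_27 = 0·6 + 2·5 + 4·3 + 4·5 = 0
b_28 = 0·0 + 2·6 + 4·5 + 4·3 = 2
b_29 = 0·2 + 2·0 + 4·6 + 4·5 = 2
b_30 = 0·2 + 2·2 + 4·0 + 4·6 = 0
b_31 = 0·0 + 2·2 + 4·2 + 4·0 = 5
b_32 = 0·5 + 2·0 + 4·2 + 4·2 = 2
b_33 = 0·2 + 2·5 + 4·0 + 4·2 = 4
b_34 = 0·4 + 2·2 + 4·5 + 4·0 = 3
b_35 = 0·3 + 2·4 + 4·2 + 4·5 = 1
b_36 = 0·1 + 2·3 + 4·4 + 4·2 = 2
b_37 = 0·2 + 2·1 + 4·3 + 4·4 = 2
b_38 = 0·2 + 2·2 + 4·1 + 4·3 = 6
b_39 = 0·6 + 2·2 + 4·2 + 4·1 = 2
b_40 = 0·2 + 2·6 + 4·2 + 4·2 = 0
b_41 = 0·0 + 2·2 + 4·6 + 4·2 = 1
b_42 = 0·1 + 2·0 + 4·2 + 4·6 = 4
b_43 = 0·4 + 2·1 + 4·0 + 4·2 = 3
b_44 = 0·3 + 2·4 + 4·1 + 4·0 = 5
b_45 = 0·5 + 2·3 + 4·4 + 4·1 = 5
b_46 = 0·5 + 2·5 + 4·3 + 4·4 = 3
b_47 = 0·3 + 2·5 + 4·5 + 4·3 = 0
b_48 = 0·0 + 2·3 + 4·5 + 4·5 = 4
b_49 = 0·4 + 2·0 + 4·3 + 4·5 = 4
b_50 = 0·4 + 2·4 + 4·0 + 4·3 = 6
b_51 = 0·6 + 2·4 + 4·4 + 4·0 = 3
b_52 = 0·3 + 2·6 + 4·4 + 4·4 = 2
b_53 = 0·2 + 2·3 + 4·6 + 4·4 = 4
b_54 = 0·4 + 2·2 + 4·3 + 4·6 = 5
b_55 = 0·5 + 2·4 + 4·2 + 4·3 = 0
b_56 = 0·0 + 2·5 + 4·4 + 4·2 = 6
b_57 = 0·6 + 2·0 + 4·5 + 4·4 = 1
b_58 = 0·1 + 2·6 + 4·0 + 4·5 = 4
b_59 = 0·4 + 2·1 + 4·6 + 4·0 = 5
b_60 = 0·5 + 2·4 + 4·1 + 4·6 = 1
b_61 = 0·1 + 2·5 + 4·4 + 4·1 = 2
b_62 = 0·2 + 2·1 + 4·5 + 4·4 = 3
b_63 = 0·3 + 2·2 + 4·1 + 4·5 = 0
b_64 = 0·0 + 2·3 + 4·2 + 4·1 = 4
b_65 = 0·4 + 2·0 + 4·3 + 4·2 = 6
b_66 = 0·6 + 2·4 + 4·0 + 4·3 = 6
b_67 = 0·6 + 2·6 + 4·4 + 4·0 = 0
b_68 = 0·0 + 2·6 + 4·6 + 4·4 = 3
b_69 = 0·3 + 2·0 + 4·6 + 4·6 = 6
b_70 = 0·6 + 2·3 + 4·0 + 4·6 = 2
b_71 = 0·2 + 2·6 + 4·3 + 4·0 = 3
b_72 = 0·3 + 2·2 + 4·6 + 4·3 = 5
b_73 = 0·5 + 2·3 + 4·2 + 4·6 = 3
b_74 = 0·3 + 2·5 + 4·3 + 4·2 = 2
b_75 = 0·2 + 2·3 + 4·5 + 4·3 = 3
b_76 = 0·3 + 2·2 + 4·3 + 4·5 = 1
b_77 = 0·1 + 2·3 + 4·2 + 4·3 = 5
b_78 = 0·5 + 2·1 + 4·3 + 4·2 = 1
b_79 = 0·1 + 2·5 + 4·1 + 4·3 = 5
b_80 = 0·5 + 2·1 + 4·5 + 4·1 = 5
b_81 = 0·5 + 2·5 + 4·1 + 4·5 = 6
b_82 = 0·6 + 2·5 + 4·5 + 4·1 = 6
b_83 = 0·6 + 2·6 + 4·5 + 4·5 = 3
b_84 = 0·3 + 2·6 + 4·6 + 4·5 = 0
b_85 = 0·0 + 2·3 + 4·6 + 4·6 = 5
b_86 = 0·5 + 2·0 + 4·3 + 4·6 = 1
b_87 = 0·1 + 2·5 + 4·0 + 4·3 = 1
b_88 = 0·1 + 2·1 + 4·5 + 4·0 = 1
b_89 = 0·1 + 2·1 + 4·1 + 4·5 = 5
b_90 = 0·5 + 2·1 + 4·1 + 4·1 = 3
b_91 = 0·3 + 2·5 + 4·1 + 4·1 = 4
b_92 = 0·4 + 2·3 + 4·5 + 4·1 = 2
b_93 = 0·2 + 2·4 + 4·3 + 4·5 = 5
b_94 = 0·5 + 2·2 + 4·4 + 4·3 = 4
b_95 = 0·4 + 2·5 + 4·2 + 4·4 = 6
b_96 = 0·6 + 2·4 + 4·5 + 4·2 = 1
b_97 = 0·1 + 2·6 + 4·4 + 4·5 = 6
b_98 = 0·6 + 2·1 + 4·6 + 4·4 = 0
b_99 = 0·0 + 2·6 + 4·1 + 4·6 = 5
b_100 = 0·5 + 2·0 + 4·6 + 4·1 = 0
b_101 = 0·0 + 2·5 + 4·0 + 4·6 = 6
b_102 = 0·6 + 2·0 + 4·5 + 4·0 = 6
b_103 = 0·6 + 2·6 + 4·0 + 4·5 = 4
b_104 = 0·4 + 2·6 + 4·6 + 4·0 = 1
b_105 = 0·1 + 2·4 + 4·6 + 4·6 = 0
b_106 = 0·0 + 2·1 + 4·4 + 4·6 = 0
b_107 = 0·0 + 2·0 + 4·1 + 4·4 = 6
b_108 = 0·6 + 2·0 + 4·0 + 4·1 = 4
b_109 = 0·4 + 2·6 + 4·0 + 4·0 = 5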